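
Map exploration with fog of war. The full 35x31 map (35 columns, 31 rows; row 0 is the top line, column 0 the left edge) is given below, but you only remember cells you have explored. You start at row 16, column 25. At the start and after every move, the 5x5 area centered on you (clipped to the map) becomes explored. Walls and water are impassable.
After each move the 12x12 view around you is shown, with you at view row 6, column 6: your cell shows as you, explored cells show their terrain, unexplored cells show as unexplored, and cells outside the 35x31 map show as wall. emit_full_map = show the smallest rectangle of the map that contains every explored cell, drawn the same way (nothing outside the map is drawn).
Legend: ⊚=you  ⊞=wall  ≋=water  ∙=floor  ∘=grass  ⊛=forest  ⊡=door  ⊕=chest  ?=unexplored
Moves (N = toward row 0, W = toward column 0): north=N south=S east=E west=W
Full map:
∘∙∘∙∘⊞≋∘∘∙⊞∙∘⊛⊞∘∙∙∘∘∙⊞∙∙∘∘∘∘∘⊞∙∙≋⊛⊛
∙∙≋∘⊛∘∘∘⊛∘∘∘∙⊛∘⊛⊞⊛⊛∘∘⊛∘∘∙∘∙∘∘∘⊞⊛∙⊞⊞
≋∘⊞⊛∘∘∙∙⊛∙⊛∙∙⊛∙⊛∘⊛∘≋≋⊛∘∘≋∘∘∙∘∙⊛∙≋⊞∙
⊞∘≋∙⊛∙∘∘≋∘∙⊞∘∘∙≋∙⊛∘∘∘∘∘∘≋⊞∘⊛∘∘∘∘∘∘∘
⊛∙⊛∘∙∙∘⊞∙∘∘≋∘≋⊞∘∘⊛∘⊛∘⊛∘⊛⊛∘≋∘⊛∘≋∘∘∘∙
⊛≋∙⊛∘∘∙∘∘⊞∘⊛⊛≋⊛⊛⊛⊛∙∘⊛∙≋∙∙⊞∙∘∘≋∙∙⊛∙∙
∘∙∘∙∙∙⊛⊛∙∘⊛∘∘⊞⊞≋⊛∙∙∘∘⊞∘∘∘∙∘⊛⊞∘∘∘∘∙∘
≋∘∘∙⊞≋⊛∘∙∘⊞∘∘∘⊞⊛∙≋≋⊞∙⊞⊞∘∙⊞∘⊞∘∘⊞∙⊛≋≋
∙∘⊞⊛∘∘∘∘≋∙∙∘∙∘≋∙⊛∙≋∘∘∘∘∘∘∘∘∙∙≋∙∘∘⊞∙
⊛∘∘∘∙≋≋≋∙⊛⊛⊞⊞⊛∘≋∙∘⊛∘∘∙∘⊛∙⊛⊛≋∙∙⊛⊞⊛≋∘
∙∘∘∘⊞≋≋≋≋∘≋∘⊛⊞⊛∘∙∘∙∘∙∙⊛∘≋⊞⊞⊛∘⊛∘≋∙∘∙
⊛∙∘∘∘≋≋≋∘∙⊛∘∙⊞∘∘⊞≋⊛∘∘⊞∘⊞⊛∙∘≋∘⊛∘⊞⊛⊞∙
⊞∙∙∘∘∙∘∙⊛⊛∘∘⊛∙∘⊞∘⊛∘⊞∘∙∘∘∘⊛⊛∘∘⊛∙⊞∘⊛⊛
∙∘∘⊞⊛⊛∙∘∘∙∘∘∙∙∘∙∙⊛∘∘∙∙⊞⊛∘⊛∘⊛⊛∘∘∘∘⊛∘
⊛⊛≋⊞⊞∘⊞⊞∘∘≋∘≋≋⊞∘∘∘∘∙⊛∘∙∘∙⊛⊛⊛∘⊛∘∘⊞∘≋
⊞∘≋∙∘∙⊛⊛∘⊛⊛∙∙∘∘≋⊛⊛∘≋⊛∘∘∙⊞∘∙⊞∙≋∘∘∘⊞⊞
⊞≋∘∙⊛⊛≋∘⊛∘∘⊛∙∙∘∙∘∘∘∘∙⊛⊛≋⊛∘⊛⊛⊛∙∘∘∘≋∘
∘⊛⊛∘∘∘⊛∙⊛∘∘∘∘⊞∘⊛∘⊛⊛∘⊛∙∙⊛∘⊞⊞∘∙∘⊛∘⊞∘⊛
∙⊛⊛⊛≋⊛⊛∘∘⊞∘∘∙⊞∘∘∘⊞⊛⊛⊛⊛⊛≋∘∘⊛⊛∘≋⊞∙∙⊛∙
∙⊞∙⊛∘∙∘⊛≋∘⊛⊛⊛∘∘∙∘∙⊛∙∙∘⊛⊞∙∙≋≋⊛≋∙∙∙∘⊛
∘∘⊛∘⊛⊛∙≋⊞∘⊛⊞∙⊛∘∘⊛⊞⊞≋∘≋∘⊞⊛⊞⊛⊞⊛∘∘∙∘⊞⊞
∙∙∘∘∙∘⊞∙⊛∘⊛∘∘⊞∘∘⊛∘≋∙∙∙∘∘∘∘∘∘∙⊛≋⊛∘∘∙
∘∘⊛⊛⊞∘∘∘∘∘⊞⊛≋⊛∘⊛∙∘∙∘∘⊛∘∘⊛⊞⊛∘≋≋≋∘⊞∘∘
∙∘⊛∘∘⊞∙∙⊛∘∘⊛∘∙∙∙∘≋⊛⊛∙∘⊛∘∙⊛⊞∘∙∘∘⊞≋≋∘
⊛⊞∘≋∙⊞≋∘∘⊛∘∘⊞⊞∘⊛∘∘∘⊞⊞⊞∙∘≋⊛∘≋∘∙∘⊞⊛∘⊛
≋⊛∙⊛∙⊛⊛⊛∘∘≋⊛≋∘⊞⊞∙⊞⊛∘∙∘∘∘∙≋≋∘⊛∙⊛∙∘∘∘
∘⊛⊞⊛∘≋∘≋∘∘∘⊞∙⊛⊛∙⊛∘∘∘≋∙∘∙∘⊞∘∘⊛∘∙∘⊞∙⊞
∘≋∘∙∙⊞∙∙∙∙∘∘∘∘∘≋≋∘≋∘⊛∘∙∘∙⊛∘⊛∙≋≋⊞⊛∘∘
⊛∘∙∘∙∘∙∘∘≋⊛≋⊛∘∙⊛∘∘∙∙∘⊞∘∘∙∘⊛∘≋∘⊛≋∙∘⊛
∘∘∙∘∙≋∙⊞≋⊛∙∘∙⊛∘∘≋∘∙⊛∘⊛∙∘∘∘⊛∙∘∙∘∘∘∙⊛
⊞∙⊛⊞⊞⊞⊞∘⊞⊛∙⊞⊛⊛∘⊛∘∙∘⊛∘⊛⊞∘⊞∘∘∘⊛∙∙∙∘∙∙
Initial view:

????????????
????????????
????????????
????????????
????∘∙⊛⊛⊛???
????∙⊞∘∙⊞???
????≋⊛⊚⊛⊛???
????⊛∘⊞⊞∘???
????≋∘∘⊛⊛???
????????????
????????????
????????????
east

????????????
????????????
????????????
????????????
???∘∙⊛⊛⊛∘???
???∙⊞∘∙⊞∙???
???≋⊛∘⊚⊛⊛???
???⊛∘⊞⊞∘∙???
???≋∘∘⊛⊛∘???
????????????
????????????
????????????

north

????????????
????????????
????????????
????????????
????∘⊛∘⊛⊛???
???∘∙⊛⊛⊛∘???
???∙⊞∘⊚⊞∙???
???≋⊛∘⊛⊛⊛???
???⊛∘⊞⊞∘∙???
???≋∘∘⊛⊛∘???
????????????
????????????

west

????????????
????????????
????????????
????????????
????⊛∘⊛∘⊛⊛??
????∘∙⊛⊛⊛∘??
????∙⊞⊚∙⊞∙??
????≋⊛∘⊛⊛⊛??
????⊛∘⊞⊞∘∙??
????≋∘∘⊛⊛∘??
????????????
????????????

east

????????????
????????????
????????????
????????????
???⊛∘⊛∘⊛⊛???
???∘∙⊛⊛⊛∘???
???∙⊞∘⊚⊞∙???
???≋⊛∘⊛⊛⊛???
???⊛∘⊞⊞∘∙???
???≋∘∘⊛⊛∘???
????????????
????????????

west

????????????
????????????
????????????
????????????
????⊛∘⊛∘⊛⊛??
????∘∙⊛⊛⊛∘??
????∙⊞⊚∙⊞∙??
????≋⊛∘⊛⊛⊛??
????⊛∘⊞⊞∘∙??
????≋∘∘⊛⊛∘??
????????????
????????????

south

????????????
????????????
????????????
????⊛∘⊛∘⊛⊛??
????∘∙⊛⊛⊛∘??
????∙⊞∘∙⊞∙??
????≋⊛⊚⊛⊛⊛??
????⊛∘⊞⊞∘∙??
????≋∘∘⊛⊛∘??
????????????
????????????
????????????

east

????????????
????????????
????????????
???⊛∘⊛∘⊛⊛???
???∘∙⊛⊛⊛∘???
???∙⊞∘∙⊞∙???
???≋⊛∘⊚⊛⊛???
???⊛∘⊞⊞∘∙???
???≋∘∘⊛⊛∘???
????????????
????????????
????????????

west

????????????
????????????
????????????
????⊛∘⊛∘⊛⊛??
????∘∙⊛⊛⊛∘??
????∙⊞∘∙⊞∙??
????≋⊛⊚⊛⊛⊛??
????⊛∘⊞⊞∘∙??
????≋∘∘⊛⊛∘??
????????????
????????????
????????????

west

????????????
????????????
????????????
?????⊛∘⊛∘⊛⊛?
????∙∘∙⊛⊛⊛∘?
????∘∙⊞∘∙⊞∙?
????⊛≋⊚∘⊛⊛⊛?
????∙⊛∘⊞⊞∘∙?
????⊛≋∘∘⊛⊛∘?
????????????
????????????
????????????

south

????????????
????????????
?????⊛∘⊛∘⊛⊛?
????∙∘∙⊛⊛⊛∘?
????∘∙⊞∘∙⊞∙?
????⊛≋⊛∘⊛⊛⊛?
????∙⊛⊚⊞⊞∘∙?
????⊛≋∘∘⊛⊛∘?
????⊛⊞∙∙≋???
????????????
????????????
????????????

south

????????????
?????⊛∘⊛∘⊛⊛?
????∙∘∙⊛⊛⊛∘?
????∘∙⊞∘∙⊞∙?
????⊛≋⊛∘⊛⊛⊛?
????∙⊛∘⊞⊞∘∙?
????⊛≋⊚∘⊛⊛∘?
????⊛⊞∙∙≋???
????∘⊞⊛⊞⊛???
????????????
????????????
????????????

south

?????⊛∘⊛∘⊛⊛?
????∙∘∙⊛⊛⊛∘?
????∘∙⊞∘∙⊞∙?
????⊛≋⊛∘⊛⊛⊛?
????∙⊛∘⊞⊞∘∙?
????⊛≋∘∘⊛⊛∘?
????⊛⊞⊚∙≋???
????∘⊞⊛⊞⊛???
????∘∘∘∘∘???
????????????
????????????
????????????

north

????????????
?????⊛∘⊛∘⊛⊛?
????∙∘∙⊛⊛⊛∘?
????∘∙⊞∘∙⊞∙?
????⊛≋⊛∘⊛⊛⊛?
????∙⊛∘⊞⊞∘∙?
????⊛≋⊚∘⊛⊛∘?
????⊛⊞∙∙≋???
????∘⊞⊛⊞⊛???
????∘∘∘∘∘???
????????????
????????????

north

????????????
????????????
?????⊛∘⊛∘⊛⊛?
????∙∘∙⊛⊛⊛∘?
????∘∙⊞∘∙⊞∙?
????⊛≋⊛∘⊛⊛⊛?
????∙⊛⊚⊞⊞∘∙?
????⊛≋∘∘⊛⊛∘?
????⊛⊞∙∙≋???
????∘⊞⊛⊞⊛???
????∘∘∘∘∘???
????????????

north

????????????
????????????
????????????
?????⊛∘⊛∘⊛⊛?
????∙∘∙⊛⊛⊛∘?
????∘∙⊞∘∙⊞∙?
????⊛≋⊚∘⊛⊛⊛?
????∙⊛∘⊞⊞∘∙?
????⊛≋∘∘⊛⊛∘?
????⊛⊞∙∙≋???
????∘⊞⊛⊞⊛???
????∘∘∘∘∘???

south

????????????
????????????
?????⊛∘⊛∘⊛⊛?
????∙∘∙⊛⊛⊛∘?
????∘∙⊞∘∙⊞∙?
????⊛≋⊛∘⊛⊛⊛?
????∙⊛⊚⊞⊞∘∙?
????⊛≋∘∘⊛⊛∘?
????⊛⊞∙∙≋???
????∘⊞⊛⊞⊛???
????∘∘∘∘∘???
????????????

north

????????????
????????????
????????????
?????⊛∘⊛∘⊛⊛?
????∙∘∙⊛⊛⊛∘?
????∘∙⊞∘∙⊞∙?
????⊛≋⊚∘⊛⊛⊛?
????∙⊛∘⊞⊞∘∙?
????⊛≋∘∘⊛⊛∘?
????⊛⊞∙∙≋???
????∘⊞⊛⊞⊛???
????∘∘∘∘∘???

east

????????????
????????????
????????????
????⊛∘⊛∘⊛⊛??
???∙∘∙⊛⊛⊛∘??
???∘∙⊞∘∙⊞∙??
???⊛≋⊛⊚⊛⊛⊛??
???∙⊛∘⊞⊞∘∙??
???⊛≋∘∘⊛⊛∘??
???⊛⊞∙∙≋????
???∘⊞⊛⊞⊛????
???∘∘∘∘∘????

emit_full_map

?⊛∘⊛∘⊛⊛
∙∘∙⊛⊛⊛∘
∘∙⊞∘∙⊞∙
⊛≋⊛⊚⊛⊛⊛
∙⊛∘⊞⊞∘∙
⊛≋∘∘⊛⊛∘
⊛⊞∙∙≋??
∘⊞⊛⊞⊛??
∘∘∘∘∘??

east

????????????
????????????
????????????
???⊛∘⊛∘⊛⊛???
??∙∘∙⊛⊛⊛∘???
??∘∙⊞∘∙⊞∙???
??⊛≋⊛∘⊚⊛⊛???
??∙⊛∘⊞⊞∘∙???
??⊛≋∘∘⊛⊛∘???
??⊛⊞∙∙≋?????
??∘⊞⊛⊞⊛?????
??∘∘∘∘∘?????

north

????????????
????????????
????????????
????????????
???⊛∘⊛∘⊛⊛???
??∙∘∙⊛⊛⊛∘???
??∘∙⊞∘⊚⊞∙???
??⊛≋⊛∘⊛⊛⊛???
??∙⊛∘⊞⊞∘∙???
??⊛≋∘∘⊛⊛∘???
??⊛⊞∙∙≋?????
??∘⊞⊛⊞⊛?????

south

????????????
????????????
????????????
???⊛∘⊛∘⊛⊛???
??∙∘∙⊛⊛⊛∘???
??∘∙⊞∘∙⊞∙???
??⊛≋⊛∘⊚⊛⊛???
??∙⊛∘⊞⊞∘∙???
??⊛≋∘∘⊛⊛∘???
??⊛⊞∙∙≋?????
??∘⊞⊛⊞⊛?????
??∘∘∘∘∘?????

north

????????????
????????????
????????????
????????????
???⊛∘⊛∘⊛⊛???
??∙∘∙⊛⊛⊛∘???
??∘∙⊞∘⊚⊞∙???
??⊛≋⊛∘⊛⊛⊛???
??∙⊛∘⊞⊞∘∙???
??⊛≋∘∘⊛⊛∘???
??⊛⊞∙∙≋?????
??∘⊞⊛⊞⊛?????

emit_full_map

?⊛∘⊛∘⊛⊛
∙∘∙⊛⊛⊛∘
∘∙⊞∘⊚⊞∙
⊛≋⊛∘⊛⊛⊛
∙⊛∘⊞⊞∘∙
⊛≋∘∘⊛⊛∘
⊛⊞∙∙≋??
∘⊞⊛⊞⊛??
∘∘∘∘∘??

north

????????????
????????????
????????????
????????????
????∘⊛⊛∘∘???
???⊛∘⊛∘⊛⊛???
??∙∘∙⊛⊚⊛∘???
??∘∙⊞∘∙⊞∙???
??⊛≋⊛∘⊛⊛⊛???
??∙⊛∘⊞⊞∘∙???
??⊛≋∘∘⊛⊛∘???
??⊛⊞∙∙≋?????

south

????????????
????????????
????????????
????∘⊛⊛∘∘???
???⊛∘⊛∘⊛⊛???
??∙∘∙⊛⊛⊛∘???
??∘∙⊞∘⊚⊞∙???
??⊛≋⊛∘⊛⊛⊛???
??∙⊛∘⊞⊞∘∙???
??⊛≋∘∘⊛⊛∘???
??⊛⊞∙∙≋?????
??∘⊞⊛⊞⊛?????

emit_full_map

??∘⊛⊛∘∘
?⊛∘⊛∘⊛⊛
∙∘∙⊛⊛⊛∘
∘∙⊞∘⊚⊞∙
⊛≋⊛∘⊛⊛⊛
∙⊛∘⊞⊞∘∙
⊛≋∘∘⊛⊛∘
⊛⊞∙∙≋??
∘⊞⊛⊞⊛??
∘∘∘∘∘??


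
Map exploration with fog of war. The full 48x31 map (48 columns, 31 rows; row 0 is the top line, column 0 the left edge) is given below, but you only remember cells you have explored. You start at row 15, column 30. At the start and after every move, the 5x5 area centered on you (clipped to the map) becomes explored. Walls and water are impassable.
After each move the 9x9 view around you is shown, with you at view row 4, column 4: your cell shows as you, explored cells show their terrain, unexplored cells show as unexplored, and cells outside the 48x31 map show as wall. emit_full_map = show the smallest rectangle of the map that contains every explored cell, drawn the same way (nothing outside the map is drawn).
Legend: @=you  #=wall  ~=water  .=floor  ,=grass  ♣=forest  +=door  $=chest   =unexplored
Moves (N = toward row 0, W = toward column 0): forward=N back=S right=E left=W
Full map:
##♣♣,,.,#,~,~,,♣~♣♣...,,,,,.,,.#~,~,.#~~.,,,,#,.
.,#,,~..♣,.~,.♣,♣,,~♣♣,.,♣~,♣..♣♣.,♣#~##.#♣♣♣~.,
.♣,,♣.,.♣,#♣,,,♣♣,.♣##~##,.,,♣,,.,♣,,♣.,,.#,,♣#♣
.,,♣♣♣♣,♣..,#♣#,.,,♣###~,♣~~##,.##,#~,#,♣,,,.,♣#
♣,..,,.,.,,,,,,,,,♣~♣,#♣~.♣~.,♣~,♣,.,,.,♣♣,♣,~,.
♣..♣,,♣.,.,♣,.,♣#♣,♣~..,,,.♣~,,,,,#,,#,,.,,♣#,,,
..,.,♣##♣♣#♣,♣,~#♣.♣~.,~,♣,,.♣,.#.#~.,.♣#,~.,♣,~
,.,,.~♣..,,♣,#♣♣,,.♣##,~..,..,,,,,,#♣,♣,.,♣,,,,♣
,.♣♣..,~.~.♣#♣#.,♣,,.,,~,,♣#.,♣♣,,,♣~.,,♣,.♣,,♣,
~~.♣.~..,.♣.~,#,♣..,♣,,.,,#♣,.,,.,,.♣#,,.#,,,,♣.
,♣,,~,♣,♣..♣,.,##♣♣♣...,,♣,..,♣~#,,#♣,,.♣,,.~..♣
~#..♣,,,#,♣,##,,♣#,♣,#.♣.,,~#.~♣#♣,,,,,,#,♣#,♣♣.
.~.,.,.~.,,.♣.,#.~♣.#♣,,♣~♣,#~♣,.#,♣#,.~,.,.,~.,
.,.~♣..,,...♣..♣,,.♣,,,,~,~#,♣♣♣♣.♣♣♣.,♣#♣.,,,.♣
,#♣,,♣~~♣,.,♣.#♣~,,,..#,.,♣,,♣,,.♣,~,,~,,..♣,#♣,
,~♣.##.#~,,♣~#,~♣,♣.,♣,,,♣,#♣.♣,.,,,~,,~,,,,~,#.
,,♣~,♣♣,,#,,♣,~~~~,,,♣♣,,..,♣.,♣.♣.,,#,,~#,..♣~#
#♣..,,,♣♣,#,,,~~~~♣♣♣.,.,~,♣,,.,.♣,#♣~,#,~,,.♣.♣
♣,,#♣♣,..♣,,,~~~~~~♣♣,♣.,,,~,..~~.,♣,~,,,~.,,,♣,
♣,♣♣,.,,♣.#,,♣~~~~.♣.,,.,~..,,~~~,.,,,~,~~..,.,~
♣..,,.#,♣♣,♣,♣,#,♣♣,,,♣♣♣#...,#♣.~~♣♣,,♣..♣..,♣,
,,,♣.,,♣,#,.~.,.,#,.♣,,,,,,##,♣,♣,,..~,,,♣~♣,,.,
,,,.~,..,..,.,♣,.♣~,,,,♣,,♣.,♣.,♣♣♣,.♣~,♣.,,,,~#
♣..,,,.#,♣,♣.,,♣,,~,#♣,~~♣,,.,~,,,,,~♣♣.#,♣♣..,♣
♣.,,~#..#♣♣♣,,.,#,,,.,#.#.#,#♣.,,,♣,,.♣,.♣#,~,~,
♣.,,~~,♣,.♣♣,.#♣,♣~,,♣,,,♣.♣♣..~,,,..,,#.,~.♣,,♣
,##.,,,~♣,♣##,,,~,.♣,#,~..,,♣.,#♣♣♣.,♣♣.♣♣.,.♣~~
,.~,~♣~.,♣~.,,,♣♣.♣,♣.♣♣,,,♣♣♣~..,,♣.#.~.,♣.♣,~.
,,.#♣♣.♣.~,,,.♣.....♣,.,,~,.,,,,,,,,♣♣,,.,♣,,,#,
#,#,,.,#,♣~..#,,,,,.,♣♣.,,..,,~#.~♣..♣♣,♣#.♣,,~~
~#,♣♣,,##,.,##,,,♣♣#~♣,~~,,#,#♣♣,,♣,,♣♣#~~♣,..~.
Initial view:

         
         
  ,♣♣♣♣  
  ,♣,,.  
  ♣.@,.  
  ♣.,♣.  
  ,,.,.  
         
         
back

         
  ,♣♣♣♣  
  ,♣,,.  
  ♣.♣,.  
  ♣.@♣.  
  ,,.,.  
  ,..~~  
         
         

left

         
   ,♣♣♣♣ 
  ,,♣,,. 
  #♣.♣,. 
  ,♣@,♣. 
  ♣,,.,. 
  ~,..~~ 
         
         

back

   ,♣♣♣♣ 
  ,,♣,,. 
  #♣.♣,. 
  ,♣.,♣. 
  ♣,@.,. 
  ~,..~~ 
  .,,~~  
         
         

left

    ,♣♣♣♣
   ,,♣,,.
  ,#♣.♣,.
  .,♣.,♣.
  ,♣@,.,.
  ,~,..~~
  ..,,~~ 
         
         

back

   ,,♣,,.
  ,#♣.♣,.
  .,♣.,♣.
  ,♣,,.,.
  ,~@..~~
  ..,,~~ 
  ...,#  
         
         

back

  ,#♣.♣,.
  .,♣.,♣.
  ,♣,,.,.
  ,~,..~~
  ..@,~~ 
  ...,#  
  ,##,♣  
         
         

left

   ,#♣.♣,
   .,♣.,♣
  ~,♣,,.,
  ,,~,..~
  ~.@,,~~
  #...,# 
  ,,##,♣ 
         
         

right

  ,#♣.♣,.
  .,♣.,♣.
 ~,♣,,.,.
 ,,~,..~~
 ~..@,~~ 
 #...,#  
 ,,##,♣  
         
         

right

 ,#♣.♣,. 
 .,♣.,♣. 
~,♣,,.,. 
,,~,..~~ 
~..,@~~  
#...,#♣  
,,##,♣,  
         
         

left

  ,#♣.♣,.
  .,♣.,♣.
 ~,♣,,.,.
 ,,~,..~~
 ~..@,~~ 
 #...,#♣ 
 ,,##,♣, 
         
         

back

  .,♣.,♣.
 ~,♣,,.,.
 ,,~,..~~
 ~..,,~~ 
 #..@,#♣ 
 ,,##,♣, 
  ♣.,♣.  
         
         

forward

  ,#♣.♣,.
  .,♣.,♣.
 ~,♣,,.,.
 ,,~,..~~
 ~..@,~~ 
 #...,#♣ 
 ,,##,♣, 
  ♣.,♣.  
         

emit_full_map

   ,♣♣♣♣
  ,,♣,,.
 ,#♣.♣,.
 .,♣.,♣.
~,♣,,.,.
,,~,..~~
~..@,~~ 
#...,#♣ 
,,##,♣, 
 ♣.,♣.  

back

  .,♣.,♣.
 ~,♣,,.,.
 ,,~,..~~
 ~..,,~~ 
 #..@,#♣ 
 ,,##,♣, 
  ♣.,♣.  
         
         

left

   .,♣.,♣
  ~,♣,,.,
  ,,~,..~
  ~..,,~~
  #.@.,#♣
  ,,##,♣,
  ,♣.,♣. 
         
         

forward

   ,#♣.♣,
   .,♣.,♣
  ~,♣,,.,
  ,,~,..~
  ~.@,,~~
  #...,#♣
  ,,##,♣,
  ,♣.,♣. 
         

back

   .,♣.,♣
  ~,♣,,.,
  ,,~,..~
  ~..,,~~
  #.@.,#♣
  ,,##,♣,
  ,♣.,♣. 
         
         

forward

   ,#♣.♣,
   .,♣.,♣
  ~,♣,,.,
  ,,~,..~
  ~.@,,~~
  #...,#♣
  ,,##,♣,
  ,♣.,♣. 
         

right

  ,#♣.♣,.
  .,♣.,♣.
 ~,♣,,.,.
 ,,~,..~~
 ~..@,~~ 
 #...,#♣ 
 ,,##,♣, 
 ,♣.,♣.  
         


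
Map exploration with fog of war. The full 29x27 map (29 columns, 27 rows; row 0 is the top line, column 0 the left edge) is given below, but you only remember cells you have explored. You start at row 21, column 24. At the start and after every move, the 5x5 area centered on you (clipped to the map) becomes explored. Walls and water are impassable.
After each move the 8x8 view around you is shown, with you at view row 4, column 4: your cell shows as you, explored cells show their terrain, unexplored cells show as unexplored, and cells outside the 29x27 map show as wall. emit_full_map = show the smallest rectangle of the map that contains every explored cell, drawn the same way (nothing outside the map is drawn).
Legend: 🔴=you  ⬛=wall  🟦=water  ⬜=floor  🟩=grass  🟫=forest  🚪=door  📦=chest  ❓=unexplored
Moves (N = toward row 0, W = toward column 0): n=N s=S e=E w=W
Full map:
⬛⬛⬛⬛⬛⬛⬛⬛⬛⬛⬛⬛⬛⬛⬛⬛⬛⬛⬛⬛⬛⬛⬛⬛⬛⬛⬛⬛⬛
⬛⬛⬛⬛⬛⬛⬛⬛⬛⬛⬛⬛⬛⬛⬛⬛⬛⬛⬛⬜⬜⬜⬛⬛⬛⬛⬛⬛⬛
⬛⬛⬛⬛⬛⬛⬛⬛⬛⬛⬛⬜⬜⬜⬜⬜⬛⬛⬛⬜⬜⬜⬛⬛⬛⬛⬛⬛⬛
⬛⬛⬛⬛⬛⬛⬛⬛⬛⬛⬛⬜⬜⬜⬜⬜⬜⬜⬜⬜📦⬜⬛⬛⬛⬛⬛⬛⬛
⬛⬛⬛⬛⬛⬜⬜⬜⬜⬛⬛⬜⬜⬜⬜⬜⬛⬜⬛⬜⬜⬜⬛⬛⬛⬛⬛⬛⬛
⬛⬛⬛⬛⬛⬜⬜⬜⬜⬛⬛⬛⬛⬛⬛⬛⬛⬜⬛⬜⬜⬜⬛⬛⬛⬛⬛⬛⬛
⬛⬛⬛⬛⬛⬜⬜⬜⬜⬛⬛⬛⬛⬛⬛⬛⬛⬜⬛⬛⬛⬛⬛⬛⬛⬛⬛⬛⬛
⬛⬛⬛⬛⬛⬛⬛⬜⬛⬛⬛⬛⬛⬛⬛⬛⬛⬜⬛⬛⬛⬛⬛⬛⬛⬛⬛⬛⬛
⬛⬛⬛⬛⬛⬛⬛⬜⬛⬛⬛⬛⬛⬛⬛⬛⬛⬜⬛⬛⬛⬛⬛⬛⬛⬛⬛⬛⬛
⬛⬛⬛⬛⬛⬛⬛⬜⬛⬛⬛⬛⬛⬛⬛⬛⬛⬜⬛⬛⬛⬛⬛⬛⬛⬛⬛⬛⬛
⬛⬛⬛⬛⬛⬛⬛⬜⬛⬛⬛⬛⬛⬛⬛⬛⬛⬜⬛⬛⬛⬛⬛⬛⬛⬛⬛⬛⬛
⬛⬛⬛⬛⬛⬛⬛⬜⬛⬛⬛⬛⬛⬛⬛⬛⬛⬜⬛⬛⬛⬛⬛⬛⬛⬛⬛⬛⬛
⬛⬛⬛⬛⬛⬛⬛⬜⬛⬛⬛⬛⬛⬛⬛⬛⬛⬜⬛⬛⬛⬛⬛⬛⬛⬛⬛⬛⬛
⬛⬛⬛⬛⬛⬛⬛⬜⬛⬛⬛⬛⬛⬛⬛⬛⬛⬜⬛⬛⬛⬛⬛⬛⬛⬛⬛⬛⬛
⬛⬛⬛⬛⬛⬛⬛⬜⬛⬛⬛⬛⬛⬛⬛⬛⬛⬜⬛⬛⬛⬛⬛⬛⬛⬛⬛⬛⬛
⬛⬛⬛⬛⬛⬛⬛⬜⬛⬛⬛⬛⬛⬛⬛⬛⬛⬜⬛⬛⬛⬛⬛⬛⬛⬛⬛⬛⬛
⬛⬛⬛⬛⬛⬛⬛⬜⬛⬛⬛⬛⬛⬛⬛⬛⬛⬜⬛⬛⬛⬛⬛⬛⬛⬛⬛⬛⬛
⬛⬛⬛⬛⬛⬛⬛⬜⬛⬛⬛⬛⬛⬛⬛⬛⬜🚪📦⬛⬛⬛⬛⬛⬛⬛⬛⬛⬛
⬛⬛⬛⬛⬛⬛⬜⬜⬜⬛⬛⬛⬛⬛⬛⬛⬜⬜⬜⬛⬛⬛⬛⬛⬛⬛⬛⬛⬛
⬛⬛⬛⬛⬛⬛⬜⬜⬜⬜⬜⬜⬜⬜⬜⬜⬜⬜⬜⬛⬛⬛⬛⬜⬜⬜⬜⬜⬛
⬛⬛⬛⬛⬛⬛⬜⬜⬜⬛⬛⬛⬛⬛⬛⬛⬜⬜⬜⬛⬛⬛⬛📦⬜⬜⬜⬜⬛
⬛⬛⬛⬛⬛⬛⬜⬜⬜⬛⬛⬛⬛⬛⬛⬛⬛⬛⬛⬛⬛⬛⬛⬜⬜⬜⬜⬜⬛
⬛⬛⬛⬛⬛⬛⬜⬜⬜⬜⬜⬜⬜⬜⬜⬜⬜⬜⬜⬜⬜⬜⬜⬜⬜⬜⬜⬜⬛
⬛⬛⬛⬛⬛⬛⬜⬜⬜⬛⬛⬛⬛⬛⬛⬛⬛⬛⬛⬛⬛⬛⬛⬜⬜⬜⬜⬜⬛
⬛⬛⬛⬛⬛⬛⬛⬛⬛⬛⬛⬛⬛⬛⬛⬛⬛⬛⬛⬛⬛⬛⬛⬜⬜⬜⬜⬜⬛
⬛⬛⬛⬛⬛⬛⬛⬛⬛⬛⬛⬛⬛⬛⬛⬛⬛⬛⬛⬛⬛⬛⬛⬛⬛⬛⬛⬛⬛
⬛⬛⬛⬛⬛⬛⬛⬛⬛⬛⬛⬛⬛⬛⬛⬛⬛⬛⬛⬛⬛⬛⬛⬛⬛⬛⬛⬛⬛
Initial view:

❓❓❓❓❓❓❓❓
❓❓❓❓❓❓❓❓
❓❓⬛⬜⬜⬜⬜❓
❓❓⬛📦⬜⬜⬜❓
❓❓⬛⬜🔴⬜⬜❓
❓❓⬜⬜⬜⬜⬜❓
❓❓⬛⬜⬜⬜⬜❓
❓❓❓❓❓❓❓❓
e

❓❓❓❓❓❓❓❓
❓❓❓❓❓❓❓❓
❓⬛⬜⬜⬜⬜⬜❓
❓⬛📦⬜⬜⬜⬜❓
❓⬛⬜⬜🔴⬜⬜❓
❓⬜⬜⬜⬜⬜⬜❓
❓⬛⬜⬜⬜⬜⬜❓
❓❓❓❓❓❓❓❓

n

❓❓❓❓❓❓❓❓
❓❓❓❓❓❓❓❓
❓❓⬛⬛⬛⬛⬛❓
❓⬛⬜⬜⬜⬜⬜❓
❓⬛📦⬜🔴⬜⬜❓
❓⬛⬜⬜⬜⬜⬜❓
❓⬜⬜⬜⬜⬜⬜❓
❓⬛⬜⬜⬜⬜⬜❓

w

❓❓❓❓❓❓❓❓
❓❓❓❓❓❓❓❓
❓❓⬛⬛⬛⬛⬛⬛
❓❓⬛⬜⬜⬜⬜⬜
❓❓⬛📦🔴⬜⬜⬜
❓❓⬛⬜⬜⬜⬜⬜
❓❓⬜⬜⬜⬜⬜⬜
❓❓⬛⬜⬜⬜⬜⬜

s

❓❓❓❓❓❓❓❓
❓❓⬛⬛⬛⬛⬛⬛
❓❓⬛⬜⬜⬜⬜⬜
❓❓⬛📦⬜⬜⬜⬜
❓❓⬛⬜🔴⬜⬜⬜
❓❓⬜⬜⬜⬜⬜⬜
❓❓⬛⬜⬜⬜⬜⬜
❓❓❓❓❓❓❓❓

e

❓❓❓❓❓❓❓❓
❓⬛⬛⬛⬛⬛⬛❓
❓⬛⬜⬜⬜⬜⬜❓
❓⬛📦⬜⬜⬜⬜❓
❓⬛⬜⬜🔴⬜⬜❓
❓⬜⬜⬜⬜⬜⬜❓
❓⬛⬜⬜⬜⬜⬜❓
❓❓❓❓❓❓❓❓

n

❓❓❓❓❓❓❓❓
❓❓❓❓❓❓❓❓
❓⬛⬛⬛⬛⬛⬛❓
❓⬛⬜⬜⬜⬜⬜❓
❓⬛📦⬜🔴⬜⬜❓
❓⬛⬜⬜⬜⬜⬜❓
❓⬜⬜⬜⬜⬜⬜❓
❓⬛⬜⬜⬜⬜⬜❓

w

❓❓❓❓❓❓❓❓
❓❓❓❓❓❓❓❓
❓❓⬛⬛⬛⬛⬛⬛
❓❓⬛⬜⬜⬜⬜⬜
❓❓⬛📦🔴⬜⬜⬜
❓❓⬛⬜⬜⬜⬜⬜
❓❓⬜⬜⬜⬜⬜⬜
❓❓⬛⬜⬜⬜⬜⬜

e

❓❓❓❓❓❓❓❓
❓❓❓❓❓❓❓❓
❓⬛⬛⬛⬛⬛⬛❓
❓⬛⬜⬜⬜⬜⬜❓
❓⬛📦⬜🔴⬜⬜❓
❓⬛⬜⬜⬜⬜⬜❓
❓⬜⬜⬜⬜⬜⬜❓
❓⬛⬜⬜⬜⬜⬜❓


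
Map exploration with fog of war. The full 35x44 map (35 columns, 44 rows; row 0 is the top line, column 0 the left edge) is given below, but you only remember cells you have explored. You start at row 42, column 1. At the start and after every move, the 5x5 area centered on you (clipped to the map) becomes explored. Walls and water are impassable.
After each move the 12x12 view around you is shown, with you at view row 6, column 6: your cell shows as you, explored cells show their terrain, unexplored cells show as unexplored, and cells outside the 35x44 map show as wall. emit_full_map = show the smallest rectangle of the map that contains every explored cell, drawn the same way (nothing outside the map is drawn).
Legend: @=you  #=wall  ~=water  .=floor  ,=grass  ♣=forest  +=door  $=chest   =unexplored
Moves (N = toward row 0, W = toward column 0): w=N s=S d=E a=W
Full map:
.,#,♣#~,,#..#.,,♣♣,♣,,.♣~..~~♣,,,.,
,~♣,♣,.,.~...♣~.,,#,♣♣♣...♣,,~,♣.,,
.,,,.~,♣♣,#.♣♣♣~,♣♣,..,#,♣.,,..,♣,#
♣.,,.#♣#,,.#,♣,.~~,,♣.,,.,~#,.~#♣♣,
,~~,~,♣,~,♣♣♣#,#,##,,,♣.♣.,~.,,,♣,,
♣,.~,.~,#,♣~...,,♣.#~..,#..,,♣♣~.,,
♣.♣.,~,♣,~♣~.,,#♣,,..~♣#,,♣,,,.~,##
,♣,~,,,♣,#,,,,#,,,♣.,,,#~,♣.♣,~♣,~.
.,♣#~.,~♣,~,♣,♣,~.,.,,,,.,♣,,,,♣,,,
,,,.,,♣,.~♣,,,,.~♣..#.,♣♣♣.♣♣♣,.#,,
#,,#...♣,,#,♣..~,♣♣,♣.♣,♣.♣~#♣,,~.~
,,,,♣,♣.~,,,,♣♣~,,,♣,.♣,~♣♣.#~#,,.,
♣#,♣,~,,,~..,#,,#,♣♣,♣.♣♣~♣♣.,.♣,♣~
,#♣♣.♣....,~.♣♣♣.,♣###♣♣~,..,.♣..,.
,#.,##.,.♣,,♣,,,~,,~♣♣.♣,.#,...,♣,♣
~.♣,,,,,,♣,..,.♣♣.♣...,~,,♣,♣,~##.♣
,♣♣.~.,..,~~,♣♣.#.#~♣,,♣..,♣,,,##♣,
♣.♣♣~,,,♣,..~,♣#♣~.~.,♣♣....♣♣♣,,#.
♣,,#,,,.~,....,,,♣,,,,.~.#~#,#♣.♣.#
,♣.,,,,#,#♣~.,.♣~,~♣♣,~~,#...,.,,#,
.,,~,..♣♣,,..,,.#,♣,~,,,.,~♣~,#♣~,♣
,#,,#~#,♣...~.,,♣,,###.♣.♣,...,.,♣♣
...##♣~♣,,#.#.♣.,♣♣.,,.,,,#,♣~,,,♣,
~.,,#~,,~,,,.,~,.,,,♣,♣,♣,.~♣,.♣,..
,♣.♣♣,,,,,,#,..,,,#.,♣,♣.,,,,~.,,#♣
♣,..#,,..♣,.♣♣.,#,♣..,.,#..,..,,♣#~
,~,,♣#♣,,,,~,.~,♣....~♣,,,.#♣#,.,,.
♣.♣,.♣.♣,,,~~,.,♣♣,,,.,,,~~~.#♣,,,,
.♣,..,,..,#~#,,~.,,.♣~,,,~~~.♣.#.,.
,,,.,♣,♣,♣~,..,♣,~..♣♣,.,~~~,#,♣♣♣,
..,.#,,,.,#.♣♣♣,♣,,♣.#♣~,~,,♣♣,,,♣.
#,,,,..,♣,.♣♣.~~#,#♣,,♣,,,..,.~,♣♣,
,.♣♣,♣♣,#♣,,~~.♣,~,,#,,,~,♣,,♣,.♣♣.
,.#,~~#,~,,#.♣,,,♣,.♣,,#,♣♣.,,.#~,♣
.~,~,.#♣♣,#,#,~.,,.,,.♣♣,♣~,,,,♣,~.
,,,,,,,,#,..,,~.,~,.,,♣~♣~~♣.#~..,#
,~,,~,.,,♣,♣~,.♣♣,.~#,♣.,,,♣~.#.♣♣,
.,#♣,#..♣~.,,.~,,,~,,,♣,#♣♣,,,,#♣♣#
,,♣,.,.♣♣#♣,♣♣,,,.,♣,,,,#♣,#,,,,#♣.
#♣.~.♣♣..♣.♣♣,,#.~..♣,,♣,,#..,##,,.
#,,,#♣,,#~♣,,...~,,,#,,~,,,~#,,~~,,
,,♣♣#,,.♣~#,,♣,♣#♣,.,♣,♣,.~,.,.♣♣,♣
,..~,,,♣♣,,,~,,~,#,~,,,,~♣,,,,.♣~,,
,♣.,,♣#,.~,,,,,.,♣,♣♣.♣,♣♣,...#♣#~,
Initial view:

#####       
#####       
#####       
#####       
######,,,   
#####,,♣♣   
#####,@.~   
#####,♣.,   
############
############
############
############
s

#####       
#####       
#####       
######,,,   
#####,,♣♣   
#####,..~   
#####,@.,   
############
############
############
############
############

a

######      
######      
######      
#######,,,  
######,,♣♣  
######,..~  
######@♣.,  
############
############
############
############
############

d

#####       
#####       
#####       
######,,,   
#####,,♣♣   
#####,..~   
#####,@.,   
############
############
############
############
############

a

######      
######      
######      
#######,,,  
######,,♣♣  
######,..~  
######@♣.,  
############
############
############
############
############

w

######      
######      
######      
######      
#######,,,  
######,,♣♣  
######@..~  
######,♣.,  
############
############
############
############

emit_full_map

#,,,
,,♣♣
@..~
,♣.,


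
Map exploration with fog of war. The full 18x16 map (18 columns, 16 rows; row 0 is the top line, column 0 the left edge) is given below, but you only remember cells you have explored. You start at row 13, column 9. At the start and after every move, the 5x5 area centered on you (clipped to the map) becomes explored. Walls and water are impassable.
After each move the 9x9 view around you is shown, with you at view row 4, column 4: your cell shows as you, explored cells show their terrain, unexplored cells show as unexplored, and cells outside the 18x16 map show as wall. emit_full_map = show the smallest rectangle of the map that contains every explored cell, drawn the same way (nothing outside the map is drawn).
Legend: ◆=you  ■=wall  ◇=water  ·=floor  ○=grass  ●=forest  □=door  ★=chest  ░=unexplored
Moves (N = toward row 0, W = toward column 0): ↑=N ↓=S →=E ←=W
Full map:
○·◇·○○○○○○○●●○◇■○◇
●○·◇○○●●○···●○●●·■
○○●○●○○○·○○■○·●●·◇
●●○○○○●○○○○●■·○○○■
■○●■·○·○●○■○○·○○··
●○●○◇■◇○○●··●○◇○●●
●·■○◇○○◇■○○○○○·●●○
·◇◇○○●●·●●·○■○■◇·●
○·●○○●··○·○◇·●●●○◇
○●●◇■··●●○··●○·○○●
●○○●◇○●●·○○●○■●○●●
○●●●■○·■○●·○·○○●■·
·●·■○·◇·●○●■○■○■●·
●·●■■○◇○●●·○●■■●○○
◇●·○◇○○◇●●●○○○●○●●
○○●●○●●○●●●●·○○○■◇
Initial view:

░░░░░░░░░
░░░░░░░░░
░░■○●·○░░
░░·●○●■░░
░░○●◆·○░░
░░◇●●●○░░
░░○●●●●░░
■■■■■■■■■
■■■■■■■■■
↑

░░░░░░░░░
░░░░░░░░░
░░●·○○●░░
░░■○●·○░░
░░·●◆●■░░
░░○●●·○░░
░░◇●●●○░░
░░○●●●●░░
■■■■■■■■■

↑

░░░░░░░░░
░░░░░░░░░
░░●●○··░░
░░●·○○●░░
░░■○◆·○░░
░░·●○●■░░
░░○●●·○░░
░░◇●●●○░░
░░○●●●●░░

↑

░░░░░░░░░
░░░░░░░░░
░░·○·○◇░░
░░●●○··░░
░░●·◆○●░░
░░■○●·○░░
░░·●○●■░░
░░○●●·○░░
░░◇●●●○░░

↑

░░░░░░░░░
░░░░░░░░░
░░·●●·○░░
░░·○·○◇░░
░░●●◆··░░
░░●·○○●░░
░░■○●·○░░
░░·●○●■░░
░░○●●·○░░

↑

░░░░░░░░░
░░░░░░░░░
░░◇■○○○░░
░░·●●·○░░
░░·○◆○◇░░
░░●●○··░░
░░●·○○●░░
░░■○●·○░░
░░·●○●■░░

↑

░░░░░░░░░
░░░░░░░░░
░░○○●··░░
░░◇■○○○░░
░░·●◆·○░░
░░·○·○◇░░
░░●●○··░░
░░●·○○●░░
░░■○●·○░░

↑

░░░░░░░░░
░░░░░░░░░
░░○●○■○░░
░░○○●··░░
░░◇■◆○○░░
░░·●●·○░░
░░·○·○◇░░
░░●●○··░░
░░●·○○●░░

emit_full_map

○●○■○
○○●··
◇■◆○○
·●●·○
·○·○◇
●●○··
●·○○●
■○●·○
·●○●■
○●●·○
◇●●●○
○●●●●

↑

░░░░░░░░░
░░░░░░░░░
░░○○○○●░░
░░○●○■○░░
░░○○◆··░░
░░◇■○○○░░
░░·●●·○░░
░░·○·○◇░░
░░●●○··░░

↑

░░░░░░░░░
░░░░░░░░░
░░○·○○■░░
░░○○○○●░░
░░○●◆■○░░
░░○○●··░░
░░◇■○○○░░
░░·●●·○░░
░░·○·○◇░░

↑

■■■■■■■■■
░░░░░░░░░
░░●○···░░
░░○·○○■░░
░░○○◆○●░░
░░○●○■○░░
░░○○●··░░
░░◇■○○○░░
░░·●●·○░░

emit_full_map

●○···
○·○○■
○○◆○●
○●○■○
○○●··
◇■○○○
·●●·○
·○·○◇
●●○··
●·○○●
■○●·○
·●○●■
○●●·○
◇●●●○
○●●●●


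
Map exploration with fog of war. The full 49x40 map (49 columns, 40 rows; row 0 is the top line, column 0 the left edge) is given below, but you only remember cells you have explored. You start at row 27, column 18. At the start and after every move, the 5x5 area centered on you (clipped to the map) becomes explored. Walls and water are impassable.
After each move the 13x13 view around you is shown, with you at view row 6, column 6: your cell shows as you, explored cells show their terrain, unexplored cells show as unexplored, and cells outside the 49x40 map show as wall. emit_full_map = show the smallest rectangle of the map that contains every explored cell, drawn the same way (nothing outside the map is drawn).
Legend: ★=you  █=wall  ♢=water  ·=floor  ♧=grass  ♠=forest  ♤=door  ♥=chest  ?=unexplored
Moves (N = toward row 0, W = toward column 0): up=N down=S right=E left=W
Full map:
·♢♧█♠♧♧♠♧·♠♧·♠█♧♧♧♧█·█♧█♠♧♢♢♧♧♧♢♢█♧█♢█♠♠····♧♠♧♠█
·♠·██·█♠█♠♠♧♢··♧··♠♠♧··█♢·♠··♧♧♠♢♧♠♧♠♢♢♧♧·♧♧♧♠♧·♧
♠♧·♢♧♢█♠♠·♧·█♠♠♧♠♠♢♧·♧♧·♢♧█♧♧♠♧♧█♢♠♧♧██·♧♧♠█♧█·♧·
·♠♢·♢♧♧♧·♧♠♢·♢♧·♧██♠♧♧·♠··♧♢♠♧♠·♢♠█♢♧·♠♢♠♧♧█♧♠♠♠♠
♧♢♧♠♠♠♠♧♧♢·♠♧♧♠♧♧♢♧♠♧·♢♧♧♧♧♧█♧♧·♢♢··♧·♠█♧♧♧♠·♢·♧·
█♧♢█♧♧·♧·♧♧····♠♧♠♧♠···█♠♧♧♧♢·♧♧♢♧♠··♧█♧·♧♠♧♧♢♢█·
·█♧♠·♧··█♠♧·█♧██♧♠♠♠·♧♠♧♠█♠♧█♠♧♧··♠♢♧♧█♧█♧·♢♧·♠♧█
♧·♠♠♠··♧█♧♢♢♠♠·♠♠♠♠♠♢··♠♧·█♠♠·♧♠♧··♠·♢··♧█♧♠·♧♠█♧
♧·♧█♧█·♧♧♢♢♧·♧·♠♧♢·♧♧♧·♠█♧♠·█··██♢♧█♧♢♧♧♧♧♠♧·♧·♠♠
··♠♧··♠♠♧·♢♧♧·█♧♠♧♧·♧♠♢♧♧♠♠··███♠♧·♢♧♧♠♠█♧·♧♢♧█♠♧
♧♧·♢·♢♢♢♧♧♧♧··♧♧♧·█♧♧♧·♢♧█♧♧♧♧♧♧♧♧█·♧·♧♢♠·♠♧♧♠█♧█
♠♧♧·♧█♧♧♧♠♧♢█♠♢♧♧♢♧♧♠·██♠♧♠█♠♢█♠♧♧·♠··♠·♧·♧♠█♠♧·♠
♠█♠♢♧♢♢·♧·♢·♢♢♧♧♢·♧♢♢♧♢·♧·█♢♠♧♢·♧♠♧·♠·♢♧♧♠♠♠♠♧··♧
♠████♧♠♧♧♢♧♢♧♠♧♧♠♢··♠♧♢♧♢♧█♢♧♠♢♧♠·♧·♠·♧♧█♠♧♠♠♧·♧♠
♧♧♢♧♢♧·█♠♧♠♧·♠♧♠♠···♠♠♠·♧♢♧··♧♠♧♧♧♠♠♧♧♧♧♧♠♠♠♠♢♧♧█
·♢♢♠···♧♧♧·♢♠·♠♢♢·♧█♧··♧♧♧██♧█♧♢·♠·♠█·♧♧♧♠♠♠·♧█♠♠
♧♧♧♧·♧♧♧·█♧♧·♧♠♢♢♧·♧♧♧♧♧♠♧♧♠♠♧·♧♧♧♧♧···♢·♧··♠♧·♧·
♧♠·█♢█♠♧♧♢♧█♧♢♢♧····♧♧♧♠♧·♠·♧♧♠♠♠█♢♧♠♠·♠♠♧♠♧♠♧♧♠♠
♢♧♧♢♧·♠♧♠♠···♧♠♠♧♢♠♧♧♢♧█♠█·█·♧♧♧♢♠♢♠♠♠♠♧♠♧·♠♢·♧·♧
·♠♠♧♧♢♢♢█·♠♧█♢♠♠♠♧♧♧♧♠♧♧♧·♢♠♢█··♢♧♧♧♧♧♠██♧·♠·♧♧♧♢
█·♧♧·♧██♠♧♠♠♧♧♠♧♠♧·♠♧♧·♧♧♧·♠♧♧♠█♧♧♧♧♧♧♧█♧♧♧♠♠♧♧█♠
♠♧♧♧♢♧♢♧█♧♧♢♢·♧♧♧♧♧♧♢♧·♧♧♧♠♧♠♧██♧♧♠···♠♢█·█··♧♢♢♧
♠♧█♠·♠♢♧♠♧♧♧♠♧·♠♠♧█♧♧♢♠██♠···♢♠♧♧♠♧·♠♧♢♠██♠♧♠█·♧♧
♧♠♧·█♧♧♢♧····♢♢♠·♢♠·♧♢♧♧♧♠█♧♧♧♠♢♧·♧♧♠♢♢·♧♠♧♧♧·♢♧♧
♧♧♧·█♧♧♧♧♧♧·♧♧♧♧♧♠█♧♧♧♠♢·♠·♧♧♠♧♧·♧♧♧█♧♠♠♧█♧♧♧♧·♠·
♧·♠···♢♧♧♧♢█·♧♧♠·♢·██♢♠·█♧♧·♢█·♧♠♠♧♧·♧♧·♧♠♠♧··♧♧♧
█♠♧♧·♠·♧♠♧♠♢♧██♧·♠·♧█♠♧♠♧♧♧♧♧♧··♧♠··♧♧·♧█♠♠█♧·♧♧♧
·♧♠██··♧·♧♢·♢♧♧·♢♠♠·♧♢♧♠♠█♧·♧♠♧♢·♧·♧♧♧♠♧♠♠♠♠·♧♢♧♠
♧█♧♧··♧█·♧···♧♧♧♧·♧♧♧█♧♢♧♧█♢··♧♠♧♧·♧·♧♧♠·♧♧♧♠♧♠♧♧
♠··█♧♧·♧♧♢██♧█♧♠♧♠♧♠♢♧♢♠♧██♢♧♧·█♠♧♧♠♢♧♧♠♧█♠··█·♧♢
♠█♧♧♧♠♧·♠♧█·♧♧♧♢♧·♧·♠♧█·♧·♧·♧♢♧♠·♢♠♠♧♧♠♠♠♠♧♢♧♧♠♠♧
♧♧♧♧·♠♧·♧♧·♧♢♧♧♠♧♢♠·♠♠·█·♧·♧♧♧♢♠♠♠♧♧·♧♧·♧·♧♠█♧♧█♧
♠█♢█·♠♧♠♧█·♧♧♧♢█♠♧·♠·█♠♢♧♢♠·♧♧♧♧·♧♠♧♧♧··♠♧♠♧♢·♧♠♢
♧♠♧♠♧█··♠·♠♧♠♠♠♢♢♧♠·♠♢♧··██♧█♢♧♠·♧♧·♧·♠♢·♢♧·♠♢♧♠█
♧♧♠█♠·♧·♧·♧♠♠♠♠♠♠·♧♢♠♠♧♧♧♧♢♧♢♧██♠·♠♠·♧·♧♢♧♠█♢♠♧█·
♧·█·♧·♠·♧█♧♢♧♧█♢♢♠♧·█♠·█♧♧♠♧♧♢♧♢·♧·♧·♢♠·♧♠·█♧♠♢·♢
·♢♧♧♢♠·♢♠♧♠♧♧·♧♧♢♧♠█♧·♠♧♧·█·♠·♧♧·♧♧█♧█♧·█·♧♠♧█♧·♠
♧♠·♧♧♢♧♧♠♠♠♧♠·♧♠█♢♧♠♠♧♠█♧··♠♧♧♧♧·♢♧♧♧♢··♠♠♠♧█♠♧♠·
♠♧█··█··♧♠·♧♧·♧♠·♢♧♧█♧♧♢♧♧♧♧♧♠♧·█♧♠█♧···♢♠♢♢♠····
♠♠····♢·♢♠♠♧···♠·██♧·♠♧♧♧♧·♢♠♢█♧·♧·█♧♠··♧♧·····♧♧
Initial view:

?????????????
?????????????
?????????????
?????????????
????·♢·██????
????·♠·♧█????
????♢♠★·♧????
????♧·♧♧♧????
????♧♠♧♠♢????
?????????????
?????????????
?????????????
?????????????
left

?????????????
?????????????
?????????????
?????????????
????♠·♢·██???
????♧·♠·♧█???
????·♢★♠·♧???
????♧♧·♧♧♧???
????♠♧♠♧♠♢???
?????????????
?????????????
?????????????
?????????????

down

?????????????
?????????????
?????????????
????♠·♢·██???
????♧·♠·♧█???
????·♢♠♠·♧???
????♧♧★♧♧♧???
????♠♧♠♧♠♢???
????♢♧·♧·????
?????????????
?????????????
?????????????
?????????????

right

?????????????
?????????????
?????????????
???♠·♢·██????
???♧·♠·♧█????
???·♢♠♠·♧????
???♧♧·★♧♧????
???♠♧♠♧♠♢????
???♢♧·♧·♠????
?????????????
?????????????
?????????????
?????????????

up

?????????????
?????????????
?????????????
?????????????
???♠·♢·██????
???♧·♠·♧█????
???·♢♠★·♧????
???♧♧·♧♧♧????
???♠♧♠♧♠♢????
???♢♧·♧·♠????
?????????????
?????????????
?????????????

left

?????????????
?????????????
?????????????
?????????????
????♠·♢·██???
????♧·♠·♧█???
????·♢★♠·♧???
????♧♧·♧♧♧???
????♠♧♠♧♠♢???
????♢♧·♧·♠???
?????????????
?????????????
?????????????

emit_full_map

♠·♢·██
♧·♠·♧█
·♢★♠·♧
♧♧·♧♧♧
♠♧♠♧♠♢
♢♧·♧·♠

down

?????????????
?????????????
?????????????
????♠·♢·██???
????♧·♠·♧█???
????·♢♠♠·♧???
????♧♧★♧♧♧???
????♠♧♠♧♠♢???
????♢♧·♧·♠???
?????????????
?????????????
?????????????
?????????????

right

?????????????
?????????????
?????????????
???♠·♢·██????
???♧·♠·♧█????
???·♢♠♠·♧????
???♧♧·★♧♧????
???♠♧♠♧♠♢????
???♢♧·♧·♠????
?????????????
?????????????
?????????????
?????????????

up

?????????????
?????????????
?????????????
?????????????
???♠·♢·██????
???♧·♠·♧█????
???·♢♠★·♧????
???♧♧·♧♧♧????
???♠♧♠♧♠♢????
???♢♧·♧·♠????
?????????????
?????????????
?????????????

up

?????????????
?????????????
?????????????
?????????????
????♧♠█♧♧????
???♠·♢·██????
???♧·♠★♧█????
???·♢♠♠·♧????
???♧♧·♧♧♧????
???♠♧♠♧♠♢????
???♢♧·♧·♠????
?????????????
?????????????

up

?????????????
?????????????
?????????????
?????????????
????·♢♠·♧????
????♧♠█♧♧????
???♠·♢★██????
???♧·♠·♧█????
???·♢♠♠·♧????
???♧♧·♧♧♧????
???♠♧♠♧♠♢????
???♢♧·♧·♠????
?????????????

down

?????????????
?????????????
?????????????
????·♢♠·♧????
????♧♠█♧♧????
???♠·♢·██????
???♧·♠★♧█????
???·♢♠♠·♧????
???♧♧·♧♧♧????
???♠♧♠♧♠♢????
???♢♧·♧·♠????
?????????????
?????????????

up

?????????????
?????????????
?????????????
?????????????
????·♢♠·♧????
????♧♠█♧♧????
???♠·♢★██????
???♧·♠·♧█????
???·♢♠♠·♧????
???♧♧·♧♧♧????
???♠♧♠♧♠♢????
???♢♧·♧·♠????
?????????????

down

?????????????
?????????????
?????????????
????·♢♠·♧????
????♧♠█♧♧????
???♠·♢·██????
???♧·♠★♧█????
???·♢♠♠·♧????
???♧♧·♧♧♧????
???♠♧♠♧♠♢????
???♢♧·♧·♠????
?????????????
?????????????

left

?????????????
?????????????
?????????????
?????·♢♠·♧???
????♧♧♠█♧♧???
????♠·♢·██???
????♧·★·♧█???
????·♢♠♠·♧???
????♧♧·♧♧♧???
????♠♧♠♧♠♢???
????♢♧·♧·♠???
?????????????
?????????????

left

?????????????
?????????????
?????????????
??????·♢♠·♧??
????♧♧♧♠█♧♧??
????♧♠·♢·██??
????█♧★♠·♧█??
????♧·♢♠♠·♧??
????♧♧♧·♧♧♧??
?????♠♧♠♧♠♢??
?????♢♧·♧·♠??
?????????????
?????????????

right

?????????????
?????????????
?????????????
?????·♢♠·♧???
???♧♧♧♠█♧♧???
???♧♠·♢·██???
???█♧·★·♧█???
???♧·♢♠♠·♧???
???♧♧♧·♧♧♧???
????♠♧♠♧♠♢???
????♢♧·♧·♠???
?????????????
?????????????

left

?????????????
?????????????
?????????????
??????·♢♠·♧??
????♧♧♧♠█♧♧??
????♧♠·♢·██??
????█♧★♠·♧█??
????♧·♢♠♠·♧??
????♧♧♧·♧♧♧??
?????♠♧♠♧♠♢??
?????♢♧·♧·♠??
?????????????
?????????????

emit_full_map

??·♢♠·♧
♧♧♧♠█♧♧
♧♠·♢·██
█♧★♠·♧█
♧·♢♠♠·♧
♧♧♧·♧♧♧
?♠♧♠♧♠♢
?♢♧·♧·♠
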